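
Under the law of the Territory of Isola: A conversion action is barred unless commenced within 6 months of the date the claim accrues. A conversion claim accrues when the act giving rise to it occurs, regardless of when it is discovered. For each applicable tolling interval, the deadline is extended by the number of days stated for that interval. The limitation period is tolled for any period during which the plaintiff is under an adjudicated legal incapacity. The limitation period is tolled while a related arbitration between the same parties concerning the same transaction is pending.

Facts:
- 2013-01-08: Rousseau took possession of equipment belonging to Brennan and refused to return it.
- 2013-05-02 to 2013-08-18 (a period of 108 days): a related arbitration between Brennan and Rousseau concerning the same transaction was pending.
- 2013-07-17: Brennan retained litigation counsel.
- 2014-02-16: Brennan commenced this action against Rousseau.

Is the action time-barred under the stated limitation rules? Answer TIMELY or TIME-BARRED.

TIME-BARRED

The claim accrued on 2013-01-08, the date of the act.
Adding the 6 months base period to 2013-01-08 gives a deadline of 2013-07-08, before any tolling.
The period was tolled for 108 days by the pending related arbitration (2013-05-02 to 2013-08-18), pushing the deadline to 2013-10-24.
None of the other events listed affects the running of the period under the stated rules.
The 2014-02-16 filing falls after the 2013-10-24 deadline; the claim is time-barred.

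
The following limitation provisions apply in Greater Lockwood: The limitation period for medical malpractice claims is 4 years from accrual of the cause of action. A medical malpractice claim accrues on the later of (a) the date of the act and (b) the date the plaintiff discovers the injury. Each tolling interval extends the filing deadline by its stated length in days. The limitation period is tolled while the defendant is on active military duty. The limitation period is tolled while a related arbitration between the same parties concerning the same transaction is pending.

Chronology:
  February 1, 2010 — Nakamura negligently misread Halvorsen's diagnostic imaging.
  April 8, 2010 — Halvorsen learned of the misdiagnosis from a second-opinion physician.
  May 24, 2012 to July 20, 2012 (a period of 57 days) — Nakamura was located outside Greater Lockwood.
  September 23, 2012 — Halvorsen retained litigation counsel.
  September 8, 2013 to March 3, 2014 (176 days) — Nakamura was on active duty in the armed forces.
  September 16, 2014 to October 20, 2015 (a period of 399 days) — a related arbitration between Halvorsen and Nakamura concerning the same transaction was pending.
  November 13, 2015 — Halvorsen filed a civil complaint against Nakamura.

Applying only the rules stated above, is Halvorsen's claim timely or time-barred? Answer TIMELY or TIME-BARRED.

TIME-BARRED

The claim accrued on April 8, 2010 — the later of the February 1, 2010 act and the April 8, 2010 discovery.
Adding the 4 years base period to April 8, 2010 gives a deadline of April 8, 2014, before any tolling.
Because the defendant's active military service ran from September 8, 2013 to March 3, 2014, the deadline is extended by 176 days to October 1, 2014.
The pending related arbitration from September 16, 2014 to October 20, 2015 tolled the period for 399 days, extending the deadline to November 4, 2015.
No stated provision tolls the period for the defendant's absence, so the interval from May 24, 2012 to July 20, 2012 has no effect on the deadline.
Nothing else in the chronology tolls or restarts the period.
The November 13, 2015 filing falls after the November 4, 2015 deadline; the claim is time-barred.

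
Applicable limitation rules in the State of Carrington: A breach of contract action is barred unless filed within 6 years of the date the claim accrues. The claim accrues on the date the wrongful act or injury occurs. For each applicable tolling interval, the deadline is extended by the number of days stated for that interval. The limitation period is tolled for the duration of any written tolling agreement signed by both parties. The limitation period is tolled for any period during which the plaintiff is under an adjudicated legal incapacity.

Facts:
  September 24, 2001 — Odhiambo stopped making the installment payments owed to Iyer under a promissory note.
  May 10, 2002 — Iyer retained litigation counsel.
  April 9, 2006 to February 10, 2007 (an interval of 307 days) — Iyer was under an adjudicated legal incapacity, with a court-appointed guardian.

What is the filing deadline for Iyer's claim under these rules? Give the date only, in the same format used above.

The limitation period began to run on September 24, 2001.
6 years from September 24, 2001 is September 24, 2007.
The period was tolled for 307 days by the plaintiff's legal incapacity (April 9, 2006 to February 10, 2007), pushing the deadline to July 27, 2008.
Nothing else in the chronology tolls or restarts the period.

July 27, 2008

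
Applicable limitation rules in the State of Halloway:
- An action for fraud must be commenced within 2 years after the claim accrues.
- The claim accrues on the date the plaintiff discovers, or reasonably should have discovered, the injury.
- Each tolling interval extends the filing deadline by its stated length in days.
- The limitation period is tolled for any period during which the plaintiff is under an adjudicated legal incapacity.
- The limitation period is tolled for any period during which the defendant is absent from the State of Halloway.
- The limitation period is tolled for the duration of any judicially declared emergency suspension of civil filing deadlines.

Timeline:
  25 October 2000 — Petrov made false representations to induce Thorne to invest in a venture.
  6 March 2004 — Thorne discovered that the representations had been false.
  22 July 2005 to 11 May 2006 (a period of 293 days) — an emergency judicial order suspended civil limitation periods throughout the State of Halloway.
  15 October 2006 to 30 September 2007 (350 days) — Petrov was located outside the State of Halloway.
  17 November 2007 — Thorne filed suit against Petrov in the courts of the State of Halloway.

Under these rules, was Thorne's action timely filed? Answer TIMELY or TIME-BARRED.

TIMELY

Accrual is tied to discovery, so the period began on 6 March 2004 rather than on 25 October 2000 when the act occurred.
The untolled deadline — 2 years after 6 March 2004 — is 6 March 2006.
The period was tolled for 293 days by the emergency suspension of filing deadlines (22 July 2005 to 11 May 2006), pushing the deadline to 24 December 2006.
The period was tolled for 350 days by the defendant's absence from the jurisdiction (15 October 2006 to 30 September 2007), pushing the deadline to 9 December 2007.
Filing on 17 November 2007 beat the 9 December 2007 deadline — the action is timely.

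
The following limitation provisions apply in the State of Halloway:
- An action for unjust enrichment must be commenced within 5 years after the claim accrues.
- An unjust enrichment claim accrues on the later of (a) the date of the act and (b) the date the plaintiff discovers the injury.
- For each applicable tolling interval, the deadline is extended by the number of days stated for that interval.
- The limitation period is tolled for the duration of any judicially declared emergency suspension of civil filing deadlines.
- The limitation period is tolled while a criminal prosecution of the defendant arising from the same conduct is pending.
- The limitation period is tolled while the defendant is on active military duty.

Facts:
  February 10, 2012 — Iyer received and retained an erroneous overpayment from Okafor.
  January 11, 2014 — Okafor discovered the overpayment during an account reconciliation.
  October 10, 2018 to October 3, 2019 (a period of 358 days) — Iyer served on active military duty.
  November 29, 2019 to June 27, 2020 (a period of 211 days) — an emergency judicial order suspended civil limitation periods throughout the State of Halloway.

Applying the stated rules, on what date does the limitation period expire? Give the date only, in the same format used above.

The claim accrued on January 11, 2014 — the later of the February 10, 2012 act and the January 11, 2014 discovery.
5 years from January 11, 2014 is January 11, 2019.
The period was tolled for 358 days by the defendant's active military service (October 10, 2018 to October 3, 2019), pushing the deadline to January 4, 2020.
The period was tolled for 211 days by the emergency suspension of filing deadlines (November 29, 2019 to June 27, 2020), pushing the deadline to August 2, 2020.

August 2, 2020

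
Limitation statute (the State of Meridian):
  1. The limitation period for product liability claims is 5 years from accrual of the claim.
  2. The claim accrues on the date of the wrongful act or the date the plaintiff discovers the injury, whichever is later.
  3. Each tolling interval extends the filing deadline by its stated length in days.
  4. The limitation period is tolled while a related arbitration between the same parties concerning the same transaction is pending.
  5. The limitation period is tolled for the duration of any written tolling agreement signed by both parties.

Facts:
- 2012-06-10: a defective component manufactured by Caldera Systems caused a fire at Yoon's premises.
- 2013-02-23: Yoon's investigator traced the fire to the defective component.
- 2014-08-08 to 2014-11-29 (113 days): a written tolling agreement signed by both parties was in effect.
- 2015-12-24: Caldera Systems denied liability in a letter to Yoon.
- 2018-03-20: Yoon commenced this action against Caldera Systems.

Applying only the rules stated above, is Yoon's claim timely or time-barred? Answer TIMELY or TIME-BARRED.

Taking the later of the act (2012-06-10) and discovery (2013-02-23), the claim accrued on 2013-02-23.
The untolled deadline — 5 years after 2013-02-23 — is 2018-02-23.
The written tolling agreement from 2014-08-08 to 2014-11-29 tolled the period for 113 days, extending the deadline to 2018-06-16.
None of the other events listed affects the running of the period under the stated rules.
Yoon filed on 2018-03-20, before the 2018-06-16 deadline, so the action is timely.

TIMELY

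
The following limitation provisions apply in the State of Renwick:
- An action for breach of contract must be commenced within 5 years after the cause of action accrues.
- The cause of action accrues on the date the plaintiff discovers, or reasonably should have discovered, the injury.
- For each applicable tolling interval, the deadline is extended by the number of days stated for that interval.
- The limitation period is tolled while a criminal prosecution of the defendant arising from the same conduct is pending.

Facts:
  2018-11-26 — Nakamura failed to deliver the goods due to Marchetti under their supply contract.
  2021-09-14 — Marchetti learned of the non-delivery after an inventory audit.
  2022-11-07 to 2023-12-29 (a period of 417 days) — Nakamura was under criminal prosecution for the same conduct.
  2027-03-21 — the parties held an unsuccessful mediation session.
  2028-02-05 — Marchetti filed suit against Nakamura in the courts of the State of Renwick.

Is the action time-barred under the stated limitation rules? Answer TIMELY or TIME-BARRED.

The claim did not accrue until Marchetti discovered the injury on 2021-09-14; the 2018-11-26 act date does not start the clock under the stated rule.
5 years from 2021-09-14 is 2026-09-14.
Because the pending criminal prosecution ran from 2022-11-07 to 2023-12-29, the deadline is extended by 417 days to 2027-11-05.
The other events in the timeline have no effect on the limitation period under the stated rules.
The 2028-02-05 filing falls after the 2027-11-05 deadline; the claim is time-barred.

TIME-BARRED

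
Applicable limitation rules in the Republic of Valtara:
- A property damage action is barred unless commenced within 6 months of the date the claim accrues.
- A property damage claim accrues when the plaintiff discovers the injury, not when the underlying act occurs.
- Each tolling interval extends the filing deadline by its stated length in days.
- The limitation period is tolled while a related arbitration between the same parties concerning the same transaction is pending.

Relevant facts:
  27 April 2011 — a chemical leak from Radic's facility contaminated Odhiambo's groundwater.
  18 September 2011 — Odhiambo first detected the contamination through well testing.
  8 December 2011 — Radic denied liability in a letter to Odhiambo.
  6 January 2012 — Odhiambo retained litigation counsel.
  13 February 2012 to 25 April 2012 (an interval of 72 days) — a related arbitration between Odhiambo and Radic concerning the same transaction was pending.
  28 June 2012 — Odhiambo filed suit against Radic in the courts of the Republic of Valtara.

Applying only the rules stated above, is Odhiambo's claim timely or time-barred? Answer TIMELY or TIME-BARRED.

Under the discovery rule, the claim accrued on 18 September 2011, when Odhiambo discovered the injury — not on the 27 April 2011 date of the underlying act.
The untolled deadline — 6 months after 18 September 2011 — is 18 March 2012.
The pending related arbitration from 13 February 2012 to 25 April 2012 tolled the period for 72 days, extending the deadline to 29 May 2012.
The other events in the timeline have no effect on the limitation period under the stated rules.
Odhiambo filed on 28 June 2012, after the 29 May 2012 deadline, so the action is time-barred.

TIME-BARRED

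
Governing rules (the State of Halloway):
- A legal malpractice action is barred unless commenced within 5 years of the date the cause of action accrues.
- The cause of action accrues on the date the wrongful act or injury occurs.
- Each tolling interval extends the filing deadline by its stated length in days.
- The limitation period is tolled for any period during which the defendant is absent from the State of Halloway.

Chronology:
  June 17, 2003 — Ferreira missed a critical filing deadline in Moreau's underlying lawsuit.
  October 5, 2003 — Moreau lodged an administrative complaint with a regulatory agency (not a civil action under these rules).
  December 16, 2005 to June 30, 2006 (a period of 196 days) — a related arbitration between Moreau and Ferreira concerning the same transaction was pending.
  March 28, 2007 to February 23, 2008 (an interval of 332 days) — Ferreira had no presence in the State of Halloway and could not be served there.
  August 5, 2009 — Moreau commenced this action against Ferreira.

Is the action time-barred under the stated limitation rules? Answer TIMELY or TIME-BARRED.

TIME-BARRED

The cause of action accrued on June 17, 2003, the date of the act.
5 years from June 17, 2003 is June 17, 2008.
The defendant's absence from the jurisdiction from March 28, 2007 to February 23, 2008 tolled the period for 332 days, extending the deadline to May 15, 2009.
The pending related arbitration from December 16, 2005 to June 30, 2006 does not toll the period, because no stated rule makes a pending arbitration a tolling event.
The other events in the timeline have no effect on the limitation period under the stated rules.
Moreau filed on August 5, 2009, after the May 15, 2009 deadline, so the action is time-barred.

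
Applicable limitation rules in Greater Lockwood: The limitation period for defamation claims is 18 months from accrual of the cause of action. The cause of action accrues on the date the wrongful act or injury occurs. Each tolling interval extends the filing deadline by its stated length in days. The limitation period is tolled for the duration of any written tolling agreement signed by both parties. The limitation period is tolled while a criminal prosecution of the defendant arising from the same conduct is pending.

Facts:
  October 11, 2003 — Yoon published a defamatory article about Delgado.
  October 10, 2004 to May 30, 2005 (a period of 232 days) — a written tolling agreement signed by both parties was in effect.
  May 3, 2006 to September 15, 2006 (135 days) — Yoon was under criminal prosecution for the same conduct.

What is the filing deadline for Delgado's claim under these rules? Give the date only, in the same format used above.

The cause of action accrued on October 11, 2003, the date of the act.
18 months from October 11, 2003 is April 11, 2005.
Because the written tolling agreement ran from October 10, 2004 to May 30, 2005, the deadline is extended by 232 days to November 29, 2005.
The pending criminal prosecution from May 3, 2006 to September 15, 2006 began after the period had already run on November 29, 2005, so it has no tolling effect.

November 29, 2005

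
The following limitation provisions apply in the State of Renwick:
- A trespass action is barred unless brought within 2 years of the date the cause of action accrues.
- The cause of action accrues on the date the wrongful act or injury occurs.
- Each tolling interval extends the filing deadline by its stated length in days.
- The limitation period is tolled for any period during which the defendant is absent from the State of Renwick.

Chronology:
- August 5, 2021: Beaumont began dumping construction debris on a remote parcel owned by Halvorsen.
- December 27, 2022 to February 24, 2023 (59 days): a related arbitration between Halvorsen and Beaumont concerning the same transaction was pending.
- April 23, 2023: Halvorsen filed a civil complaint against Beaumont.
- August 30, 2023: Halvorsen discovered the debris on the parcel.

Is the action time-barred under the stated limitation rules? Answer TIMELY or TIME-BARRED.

TIMELY

The claim accrued on August 5, 2021, when the wrongful act occurred; under the stated occurrence rule the August 30, 2023 discovery does not delay accrual.
Adding the 2 years base period to August 5, 2021 gives a deadline of August 5, 2023, before any tolling.
The pending related arbitration from December 27, 2022 to February 24, 2023 does not toll the period, because no stated rule makes a pending arbitration a tolling event.
Filing on April 23, 2023 beat the August 5, 2023 deadline — the action is timely.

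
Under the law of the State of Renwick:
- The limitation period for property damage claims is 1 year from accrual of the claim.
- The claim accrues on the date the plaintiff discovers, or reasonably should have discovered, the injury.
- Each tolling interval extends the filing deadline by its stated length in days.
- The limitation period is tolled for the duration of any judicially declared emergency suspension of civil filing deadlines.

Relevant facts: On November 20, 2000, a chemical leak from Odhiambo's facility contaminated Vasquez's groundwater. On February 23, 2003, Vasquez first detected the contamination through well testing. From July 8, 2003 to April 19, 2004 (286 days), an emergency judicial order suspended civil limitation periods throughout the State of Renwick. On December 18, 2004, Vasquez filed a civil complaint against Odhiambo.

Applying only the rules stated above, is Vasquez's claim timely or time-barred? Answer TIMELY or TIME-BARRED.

TIME-BARRED

Accrual is tied to discovery, so the period began on February 23, 2003 rather than on November 20, 2000 when the act occurred.
The untolled deadline — 1 year after February 23, 2003 — is February 23, 2004.
The period was tolled for 286 days by the emergency suspension of filing deadlines (July 8, 2003 to April 19, 2004), pushing the deadline to December 5, 2004.
The December 18, 2004 filing falls after the December 5, 2004 deadline; the claim is time-barred.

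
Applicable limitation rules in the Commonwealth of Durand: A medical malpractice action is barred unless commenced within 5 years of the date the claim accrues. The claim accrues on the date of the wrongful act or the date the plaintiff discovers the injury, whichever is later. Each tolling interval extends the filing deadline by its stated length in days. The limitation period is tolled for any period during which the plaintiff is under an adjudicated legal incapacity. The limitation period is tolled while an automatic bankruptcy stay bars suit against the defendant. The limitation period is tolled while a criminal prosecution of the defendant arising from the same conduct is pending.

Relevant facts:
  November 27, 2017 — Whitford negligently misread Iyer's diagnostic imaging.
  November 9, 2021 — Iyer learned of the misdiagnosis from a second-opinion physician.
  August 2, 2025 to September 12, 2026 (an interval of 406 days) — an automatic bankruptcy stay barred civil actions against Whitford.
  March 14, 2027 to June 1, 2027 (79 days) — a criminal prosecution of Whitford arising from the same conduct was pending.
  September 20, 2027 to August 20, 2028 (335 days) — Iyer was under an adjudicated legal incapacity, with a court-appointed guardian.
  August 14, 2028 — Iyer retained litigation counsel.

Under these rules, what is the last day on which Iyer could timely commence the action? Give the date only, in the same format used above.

Because discovery on November 9, 2021 post-dates the November 27, 2017 act, accrual under the later-of rule falls on November 9, 2021.
The untolled deadline — 5 years after November 9, 2021 — is November 9, 2026.
Because the automatic bankruptcy stay ran from August 2, 2025 to September 12, 2026, the deadline is extended by 406 days to December 20, 2027.
Because the pending criminal prosecution ran from March 14, 2027 to June 1, 2027, the deadline is extended by 79 days to March 8, 2028.
The period was tolled for 335 days by the plaintiff's legal incapacity (September 20, 2027 to August 20, 2028), pushing the deadline to February 6, 2029.
None of the other events listed affects the running of the period under the stated rules.

February 6, 2029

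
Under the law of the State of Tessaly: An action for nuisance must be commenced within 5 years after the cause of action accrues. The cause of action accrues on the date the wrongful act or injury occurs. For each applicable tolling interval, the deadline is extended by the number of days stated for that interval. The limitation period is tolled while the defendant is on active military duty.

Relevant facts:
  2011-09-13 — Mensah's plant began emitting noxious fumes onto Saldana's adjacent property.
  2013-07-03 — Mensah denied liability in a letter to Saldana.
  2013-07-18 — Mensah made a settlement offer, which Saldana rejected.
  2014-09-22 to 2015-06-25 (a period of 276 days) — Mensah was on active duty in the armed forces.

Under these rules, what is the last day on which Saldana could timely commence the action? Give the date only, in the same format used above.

2017-06-16

The claim accrued on 2011-09-13, when the wrongful act occurred.
Adding the 5 years base period to 2011-09-13 gives a deadline of 2016-09-13, before any tolling.
The period was tolled for 276 days by the defendant's active military service (2014-09-22 to 2015-06-25), pushing the deadline to 2017-06-16.
None of the other events listed affects the running of the period under the stated rules.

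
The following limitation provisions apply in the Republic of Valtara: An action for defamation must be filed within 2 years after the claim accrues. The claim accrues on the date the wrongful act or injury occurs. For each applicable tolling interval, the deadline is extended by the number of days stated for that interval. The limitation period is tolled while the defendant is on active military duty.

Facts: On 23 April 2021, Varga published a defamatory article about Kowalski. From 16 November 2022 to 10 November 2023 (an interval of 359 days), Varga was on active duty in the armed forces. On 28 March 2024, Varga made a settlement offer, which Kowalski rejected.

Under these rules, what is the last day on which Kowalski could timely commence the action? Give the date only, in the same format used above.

The claim accrued on 23 April 2021, the date of the act.
2 years from 23 April 2021 is 23 April 2023.
The defendant's active military service from 16 November 2022 to 10 November 2023 tolled the period for 359 days, extending the deadline to 16 April 2024.
Nothing else in the chronology tolls or restarts the period.

16 April 2024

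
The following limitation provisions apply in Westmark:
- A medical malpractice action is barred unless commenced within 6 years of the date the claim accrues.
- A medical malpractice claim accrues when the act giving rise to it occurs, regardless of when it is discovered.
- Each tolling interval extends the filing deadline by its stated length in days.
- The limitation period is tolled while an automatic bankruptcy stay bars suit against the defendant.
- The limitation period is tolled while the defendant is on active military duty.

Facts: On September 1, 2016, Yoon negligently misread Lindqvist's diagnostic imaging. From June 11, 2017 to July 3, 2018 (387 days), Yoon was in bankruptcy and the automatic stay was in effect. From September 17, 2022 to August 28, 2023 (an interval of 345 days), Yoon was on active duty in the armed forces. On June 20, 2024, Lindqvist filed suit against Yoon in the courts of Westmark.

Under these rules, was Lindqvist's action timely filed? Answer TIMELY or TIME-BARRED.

TIMELY

The limitation period began to run on September 1, 2016.
The untolled deadline — 6 years after September 1, 2016 — is September 1, 2022.
The automatic bankruptcy stay from June 11, 2017 to July 3, 2018 tolled the period for 387 days, extending the deadline to September 23, 2023.
Because the defendant's active military service ran from September 17, 2022 to August 28, 2023, the deadline is extended by 345 days to September 2, 2024.
The June 20, 2024 filing precedes the September 2, 2024 deadline; the claim is timely.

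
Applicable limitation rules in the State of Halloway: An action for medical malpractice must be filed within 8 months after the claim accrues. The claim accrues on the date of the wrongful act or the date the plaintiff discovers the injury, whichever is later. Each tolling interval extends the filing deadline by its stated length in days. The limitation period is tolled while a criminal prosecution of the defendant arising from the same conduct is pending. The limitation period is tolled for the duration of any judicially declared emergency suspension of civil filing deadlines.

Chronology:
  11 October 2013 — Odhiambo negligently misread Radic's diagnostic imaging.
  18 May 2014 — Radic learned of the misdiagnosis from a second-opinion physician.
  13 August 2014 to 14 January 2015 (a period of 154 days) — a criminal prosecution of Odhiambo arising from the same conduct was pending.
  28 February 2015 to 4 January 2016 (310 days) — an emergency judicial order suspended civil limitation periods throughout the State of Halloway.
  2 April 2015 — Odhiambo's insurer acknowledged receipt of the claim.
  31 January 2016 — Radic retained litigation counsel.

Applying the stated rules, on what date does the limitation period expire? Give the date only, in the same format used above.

Because discovery on 18 May 2014 post-dates the 11 October 2013 act, accrual under the later-of rule falls on 18 May 2014.
The untolled deadline — 8 months after 18 May 2014 — is 18 January 2015.
Because the pending criminal prosecution ran from 13 August 2014 to 14 January 2015, the deadline is extended by 154 days to 21 June 2015.
The period was tolled for 310 days by the emergency suspension of filing deadlines (28 February 2015 to 4 January 2016), pushing the deadline to 26 April 2016.
None of the other events listed affects the running of the period under the stated rules.

26 April 2016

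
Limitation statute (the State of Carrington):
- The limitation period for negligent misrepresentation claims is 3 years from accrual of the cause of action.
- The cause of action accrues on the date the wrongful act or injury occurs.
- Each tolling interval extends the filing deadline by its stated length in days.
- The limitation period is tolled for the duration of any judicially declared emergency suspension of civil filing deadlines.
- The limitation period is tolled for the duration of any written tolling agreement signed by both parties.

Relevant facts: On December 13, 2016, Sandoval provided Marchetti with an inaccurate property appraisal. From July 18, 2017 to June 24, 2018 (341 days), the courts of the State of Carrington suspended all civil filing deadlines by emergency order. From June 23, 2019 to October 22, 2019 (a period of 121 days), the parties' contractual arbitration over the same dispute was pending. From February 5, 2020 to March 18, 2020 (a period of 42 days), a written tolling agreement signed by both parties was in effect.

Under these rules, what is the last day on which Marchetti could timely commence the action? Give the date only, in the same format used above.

The limitation period began to run on December 13, 2016.
Adding the 3 years base period to December 13, 2016 gives a deadline of December 13, 2019, before any tolling.
Because the emergency suspension of filing deadlines ran from July 18, 2017 to June 24, 2018, the deadline is extended by 341 days to November 18, 2020.
The period was tolled for 42 days by the written tolling agreement (February 5, 2020 to March 18, 2020), pushing the deadline to December 30, 2020.
Although a pending arbitration ran from June 23, 2019 to October 22, 2019, the stated rules do not make that a tolling event, so it is disregarded.

December 30, 2020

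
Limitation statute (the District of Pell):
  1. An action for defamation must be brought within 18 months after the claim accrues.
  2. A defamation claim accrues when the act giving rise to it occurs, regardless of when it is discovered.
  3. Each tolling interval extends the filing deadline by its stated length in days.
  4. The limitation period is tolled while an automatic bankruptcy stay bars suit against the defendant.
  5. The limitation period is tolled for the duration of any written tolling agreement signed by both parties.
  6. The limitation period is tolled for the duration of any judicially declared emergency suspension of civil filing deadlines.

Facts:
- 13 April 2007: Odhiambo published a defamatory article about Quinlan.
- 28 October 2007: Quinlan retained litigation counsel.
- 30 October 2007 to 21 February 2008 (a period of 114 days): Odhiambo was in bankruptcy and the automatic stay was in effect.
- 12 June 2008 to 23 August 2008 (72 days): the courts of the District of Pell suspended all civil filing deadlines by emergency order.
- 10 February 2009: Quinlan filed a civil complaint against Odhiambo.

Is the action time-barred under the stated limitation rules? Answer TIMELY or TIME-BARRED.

The limitation period began to run on 13 April 2007.
18 months from 13 April 2007 is 13 October 2008.
Because the automatic bankruptcy stay ran from 30 October 2007 to 21 February 2008, the deadline is extended by 114 days to 4 February 2009.
Because the emergency suspension of filing deadlines ran from 12 June 2008 to 23 August 2008, the deadline is extended by 72 days to 17 April 2009.
Nothing else in the chronology tolls or restarts the period.
Filing on 10 February 2009 beat the 17 April 2009 deadline — the action is timely.

TIMELY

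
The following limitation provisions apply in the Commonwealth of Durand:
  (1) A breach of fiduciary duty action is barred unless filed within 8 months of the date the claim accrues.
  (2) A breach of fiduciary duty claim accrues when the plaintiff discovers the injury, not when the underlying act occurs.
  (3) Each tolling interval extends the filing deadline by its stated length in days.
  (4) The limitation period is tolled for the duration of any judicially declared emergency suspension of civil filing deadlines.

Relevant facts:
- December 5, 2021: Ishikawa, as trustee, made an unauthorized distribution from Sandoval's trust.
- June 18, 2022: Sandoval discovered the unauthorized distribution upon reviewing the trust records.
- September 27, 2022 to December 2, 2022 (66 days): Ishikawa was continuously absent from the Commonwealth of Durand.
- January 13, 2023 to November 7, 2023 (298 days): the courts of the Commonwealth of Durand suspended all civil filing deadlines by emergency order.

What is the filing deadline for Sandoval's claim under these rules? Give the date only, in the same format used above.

December 13, 2023

Under the discovery rule, the claim accrued on June 18, 2022, when Sandoval discovered the injury — not on the December 5, 2021 date of the underlying act.
Adding the 8 months base period to June 18, 2022 gives a deadline of February 18, 2023, before any tolling.
The emergency suspension of filing deadlines from January 13, 2023 to November 7, 2023 tolled the period for 298 days, extending the deadline to December 13, 2023.
Although the defendant's absence ran from September 27, 2022 to December 2, 2022, the stated rules do not make that a tolling event, so it is disregarded.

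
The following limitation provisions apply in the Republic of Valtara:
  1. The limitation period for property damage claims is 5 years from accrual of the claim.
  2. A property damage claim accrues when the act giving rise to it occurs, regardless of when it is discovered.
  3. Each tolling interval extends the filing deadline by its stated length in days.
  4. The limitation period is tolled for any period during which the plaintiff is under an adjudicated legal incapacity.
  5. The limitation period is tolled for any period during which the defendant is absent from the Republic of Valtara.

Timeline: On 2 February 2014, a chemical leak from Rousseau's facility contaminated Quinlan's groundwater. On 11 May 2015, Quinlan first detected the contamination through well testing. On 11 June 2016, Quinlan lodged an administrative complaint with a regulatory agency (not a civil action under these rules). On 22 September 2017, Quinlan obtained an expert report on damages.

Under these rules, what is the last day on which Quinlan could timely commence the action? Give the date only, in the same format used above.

2 February 2019

Accrual is governed by the date of the act, so the period began to run on 2 February 2014; the later discovery on 11 May 2015 is irrelevant under the stated rule.
5 years from 2 February 2014 is 2 February 2019.
The other events in the timeline have no effect on the limitation period under the stated rules.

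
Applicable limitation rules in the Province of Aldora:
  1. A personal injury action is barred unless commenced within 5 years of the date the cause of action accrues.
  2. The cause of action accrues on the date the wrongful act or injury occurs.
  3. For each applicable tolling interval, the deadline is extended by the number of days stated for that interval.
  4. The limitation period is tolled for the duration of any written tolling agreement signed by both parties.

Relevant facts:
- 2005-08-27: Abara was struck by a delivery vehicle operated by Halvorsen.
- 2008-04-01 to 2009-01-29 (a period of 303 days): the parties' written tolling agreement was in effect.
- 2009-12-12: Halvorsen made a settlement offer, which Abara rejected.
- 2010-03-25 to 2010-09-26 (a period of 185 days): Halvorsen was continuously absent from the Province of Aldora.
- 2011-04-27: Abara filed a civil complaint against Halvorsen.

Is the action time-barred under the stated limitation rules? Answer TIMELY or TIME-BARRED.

The cause of action accrued on 2005-08-27, the date of the act.
5 years from 2005-08-27 is 2010-08-27.
The written tolling agreement from 2008-04-01 to 2009-01-29 tolled the period for 303 days, extending the deadline to 2011-06-26.
No stated provision tolls the period for the defendant's absence, so the interval from 2010-03-25 to 2010-09-26 has no effect on the deadline.
None of the other events listed affects the running of the period under the stated rules.
Filing on 2011-04-27 beat the 2011-06-26 deadline — the action is timely.

TIMELY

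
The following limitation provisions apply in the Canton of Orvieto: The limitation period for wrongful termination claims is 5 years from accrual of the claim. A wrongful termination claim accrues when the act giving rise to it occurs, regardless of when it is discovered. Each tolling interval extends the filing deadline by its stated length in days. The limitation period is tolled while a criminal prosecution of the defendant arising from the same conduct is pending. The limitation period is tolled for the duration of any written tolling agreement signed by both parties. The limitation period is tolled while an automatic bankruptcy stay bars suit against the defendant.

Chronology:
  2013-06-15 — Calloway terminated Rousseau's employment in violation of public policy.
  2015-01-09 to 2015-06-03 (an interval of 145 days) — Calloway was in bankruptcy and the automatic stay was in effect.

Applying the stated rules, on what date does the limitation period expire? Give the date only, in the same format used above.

The claim accrued on 2013-06-15, the date of the act.
Adding the 5 years base period to 2013-06-15 gives a deadline of 2018-06-15, before any tolling.
The period was tolled for 145 days by the automatic bankruptcy stay (2015-01-09 to 2015-06-03), pushing the deadline to 2018-11-07.

2018-11-07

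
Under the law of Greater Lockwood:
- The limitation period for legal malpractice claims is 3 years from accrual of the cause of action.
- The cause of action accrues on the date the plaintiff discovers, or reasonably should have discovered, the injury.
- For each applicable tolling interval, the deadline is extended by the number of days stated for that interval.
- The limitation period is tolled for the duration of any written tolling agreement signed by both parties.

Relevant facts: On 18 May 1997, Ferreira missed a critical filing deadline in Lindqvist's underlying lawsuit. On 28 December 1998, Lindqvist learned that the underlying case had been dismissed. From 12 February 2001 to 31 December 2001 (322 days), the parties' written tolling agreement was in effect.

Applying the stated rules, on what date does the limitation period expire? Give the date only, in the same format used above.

15 November 2002

Accrual is tied to discovery, so the period began on 28 December 1998 rather than on 18 May 1997 when the act occurred.
3 years from 28 December 1998 is 28 December 2001.
The period was tolled for 322 days by the written tolling agreement (12 February 2001 to 31 December 2001), pushing the deadline to 15 November 2002.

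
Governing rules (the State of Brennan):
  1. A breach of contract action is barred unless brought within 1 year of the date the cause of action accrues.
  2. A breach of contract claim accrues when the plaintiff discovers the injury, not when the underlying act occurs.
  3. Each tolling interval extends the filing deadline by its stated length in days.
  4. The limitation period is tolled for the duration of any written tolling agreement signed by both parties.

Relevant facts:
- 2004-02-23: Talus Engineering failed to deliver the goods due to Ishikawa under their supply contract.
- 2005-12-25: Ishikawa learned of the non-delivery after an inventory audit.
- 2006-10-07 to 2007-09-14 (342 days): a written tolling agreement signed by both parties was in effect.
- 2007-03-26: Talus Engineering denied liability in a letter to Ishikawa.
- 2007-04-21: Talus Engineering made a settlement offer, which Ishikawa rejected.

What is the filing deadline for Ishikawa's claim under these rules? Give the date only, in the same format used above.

2007-12-02

Accrual is tied to discovery, so the period began on 2005-12-25 rather than on 2004-02-23 when the act occurred.
The untolled deadline — 1 year after 2005-12-25 — is 2006-12-25.
The period was tolled for 342 days by the written tolling agreement (2006-10-07 to 2007-09-14), pushing the deadline to 2007-12-02.
The other events in the timeline have no effect on the limitation period under the stated rules.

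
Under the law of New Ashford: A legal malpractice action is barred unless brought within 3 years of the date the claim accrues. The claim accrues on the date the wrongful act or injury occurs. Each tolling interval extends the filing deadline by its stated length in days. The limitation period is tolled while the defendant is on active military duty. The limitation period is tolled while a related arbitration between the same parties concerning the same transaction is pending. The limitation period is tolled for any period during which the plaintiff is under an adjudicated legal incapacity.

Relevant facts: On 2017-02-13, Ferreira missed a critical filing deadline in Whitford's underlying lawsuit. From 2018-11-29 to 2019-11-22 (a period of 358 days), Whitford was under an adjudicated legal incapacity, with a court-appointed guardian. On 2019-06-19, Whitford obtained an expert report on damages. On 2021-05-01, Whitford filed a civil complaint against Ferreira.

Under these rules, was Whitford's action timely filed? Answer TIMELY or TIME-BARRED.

TIME-BARRED

The claim accrued on 2017-02-13, the date of the act.
The untolled deadline — 3 years after 2017-02-13 — is 2020-02-13.
Because the plaintiff's legal incapacity ran from 2018-11-29 to 2019-11-22, the deadline is extended by 358 days to 2021-02-05.
Nothing else in the chronology tolls or restarts the period.
Whitford filed on 2021-05-01, after the 2021-02-05 deadline, so the action is time-barred.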